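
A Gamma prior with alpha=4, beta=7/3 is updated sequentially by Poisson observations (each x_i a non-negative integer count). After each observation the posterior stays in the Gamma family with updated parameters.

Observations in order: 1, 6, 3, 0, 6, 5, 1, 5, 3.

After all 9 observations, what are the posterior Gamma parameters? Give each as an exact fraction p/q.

alpha=34, beta=34/3

obs 1: x=1 → posterior Gamma(5, 10/3)
obs 2: x=6 → posterior Gamma(11, 13/3)
obs 3: x=3 → posterior Gamma(14, 16/3)
obs 4: x=0 → posterior Gamma(14, 19/3)
obs 5: x=6 → posterior Gamma(20, 22/3)
obs 6: x=5 → posterior Gamma(25, 25/3)
obs 7: x=1 → posterior Gamma(26, 28/3)
obs 8: x=5 → posterior Gamma(31, 31/3)
obs 9: x=3 → posterior Gamma(34, 34/3)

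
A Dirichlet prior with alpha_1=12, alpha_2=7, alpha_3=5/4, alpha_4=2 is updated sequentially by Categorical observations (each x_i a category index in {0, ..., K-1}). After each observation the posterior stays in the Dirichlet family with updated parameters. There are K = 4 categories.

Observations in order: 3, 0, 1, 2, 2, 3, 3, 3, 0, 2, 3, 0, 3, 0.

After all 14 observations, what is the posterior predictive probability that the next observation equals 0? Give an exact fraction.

64/145

obs 1: x=3 → posterior Dirichlet(12, 7, 5/4, 3)
obs 2: x=0 → posterior Dirichlet(13, 7, 5/4, 3)
obs 3: x=1 → posterior Dirichlet(13, 8, 5/4, 3)
obs 4: x=2 → posterior Dirichlet(13, 8, 9/4, 3)
obs 5: x=2 → posterior Dirichlet(13, 8, 13/4, 3)
obs 6: x=3 → posterior Dirichlet(13, 8, 13/4, 4)
obs 7: x=3 → posterior Dirichlet(13, 8, 13/4, 5)
obs 8: x=3 → posterior Dirichlet(13, 8, 13/4, 6)
obs 9: x=0 → posterior Dirichlet(14, 8, 13/4, 6)
obs 10: x=2 → posterior Dirichlet(14, 8, 17/4, 6)
obs 11: x=3 → posterior Dirichlet(14, 8, 17/4, 7)
obs 12: x=0 → posterior Dirichlet(15, 8, 17/4, 7)
obs 13: x=3 → posterior Dirichlet(15, 8, 17/4, 8)
obs 14: x=0 → posterior Dirichlet(16, 8, 17/4, 8)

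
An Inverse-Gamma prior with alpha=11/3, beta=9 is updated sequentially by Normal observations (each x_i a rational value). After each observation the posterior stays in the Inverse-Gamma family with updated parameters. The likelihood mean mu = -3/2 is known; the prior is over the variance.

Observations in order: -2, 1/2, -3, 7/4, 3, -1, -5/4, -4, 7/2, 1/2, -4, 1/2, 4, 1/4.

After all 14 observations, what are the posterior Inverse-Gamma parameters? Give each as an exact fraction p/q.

alpha=32/3, beta=2151/32

obs 1: x=-2 → posterior Inverse-Gamma(25/6, 73/8)
obs 2: x=1/2 → posterior Inverse-Gamma(14/3, 89/8)
obs 3: x=-3 → posterior Inverse-Gamma(31/6, 49/4)
obs 4: x=7/4 → posterior Inverse-Gamma(17/3, 561/32)
obs 5: x=3 → posterior Inverse-Gamma(37/6, 885/32)
obs 6: x=-1 → posterior Inverse-Gamma(20/3, 889/32)
obs 7: x=-5/4 → posterior Inverse-Gamma(43/6, 445/16)
obs 8: x=-4 → posterior Inverse-Gamma(23/3, 495/16)
obs 9: x=7/2 → posterior Inverse-Gamma(49/6, 695/16)
obs 10: x=1/2 → posterior Inverse-Gamma(26/3, 727/16)
obs 11: x=-4 → posterior Inverse-Gamma(55/6, 777/16)
obs 12: x=1/2 → posterior Inverse-Gamma(29/3, 809/16)
obs 13: x=4 → posterior Inverse-Gamma(61/6, 1051/16)
obs 14: x=1/4 → posterior Inverse-Gamma(32/3, 2151/32)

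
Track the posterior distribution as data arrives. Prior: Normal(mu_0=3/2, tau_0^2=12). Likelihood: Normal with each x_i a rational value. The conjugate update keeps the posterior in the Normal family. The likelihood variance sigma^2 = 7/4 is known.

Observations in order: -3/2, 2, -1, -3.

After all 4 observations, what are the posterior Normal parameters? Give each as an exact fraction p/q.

mu_0=-315/398, tau_0^2=84/199

obs 1: x=-3/2 → posterior Normal(-123/110, 84/55)
obs 2: x=2 → posterior Normal(69/206, 84/103)
obs 3: x=-1 → posterior Normal(-27/302, 84/151)
obs 4: x=-3 → posterior Normal(-315/398, 84/199)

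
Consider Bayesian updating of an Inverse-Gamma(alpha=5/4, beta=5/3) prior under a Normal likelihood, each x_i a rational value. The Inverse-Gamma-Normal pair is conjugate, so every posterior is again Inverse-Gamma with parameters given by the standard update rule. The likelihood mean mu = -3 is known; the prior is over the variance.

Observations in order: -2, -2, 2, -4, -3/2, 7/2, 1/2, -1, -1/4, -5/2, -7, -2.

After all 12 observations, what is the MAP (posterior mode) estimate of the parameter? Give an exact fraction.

obs 1: x=-2 → posterior Inverse-Gamma(7/4, 13/6)
obs 2: x=-2 → posterior Inverse-Gamma(9/4, 8/3)
obs 3: x=2 → posterior Inverse-Gamma(11/4, 91/6)
obs 4: x=-4 → posterior Inverse-Gamma(13/4, 47/3)
obs 5: x=-3/2 → posterior Inverse-Gamma(15/4, 403/24)
obs 6: x=7/2 → posterior Inverse-Gamma(17/4, 455/12)
obs 7: x=1/2 → posterior Inverse-Gamma(19/4, 1057/24)
obs 8: x=-1 → posterior Inverse-Gamma(21/4, 1105/24)
obs 9: x=-1/4 → posterior Inverse-Gamma(23/4, 4783/96)
obs 10: x=-5/2 → posterior Inverse-Gamma(25/4, 4795/96)
obs 11: x=-7 → posterior Inverse-Gamma(27/4, 5563/96)
obs 12: x=-2 → posterior Inverse-Gamma(29/4, 5611/96)

5611/792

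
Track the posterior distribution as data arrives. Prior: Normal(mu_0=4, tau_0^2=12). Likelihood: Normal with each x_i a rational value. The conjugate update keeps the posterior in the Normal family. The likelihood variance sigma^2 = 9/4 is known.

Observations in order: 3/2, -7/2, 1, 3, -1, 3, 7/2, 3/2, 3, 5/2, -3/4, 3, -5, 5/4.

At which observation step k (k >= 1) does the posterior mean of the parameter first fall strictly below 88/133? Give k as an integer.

obs 1: x=3/2 → posterior Normal(36/19, 36/19)
obs 2: x=-7/2 → posterior Normal(-4/7, 36/35)
obs 3: x=1 → posterior Normal(-4/51, 12/17)
obs 4: x=3 → posterior Normal(44/67, 36/67)
obs 5: x=-1 → posterior Normal(28/83, 36/83)
obs 6: x=3 → posterior Normal(76/99, 4/11)
obs 7: x=7/2 → posterior Normal(132/115, 36/115)
obs 8: x=3/2 → posterior Normal(156/131, 36/131)
obs 9: x=3 → posterior Normal(68/49, 12/49)
obs 10: x=5/2 → posterior Normal(244/163, 36/163)
obs 11: x=-3/4 → posterior Normal(232/179, 36/179)
obs 12: x=3 → posterior Normal(56/39, 12/65)
obs 13: x=-5 → posterior Normal(200/211, 36/211)
obs 14: x=5/4 → posterior Normal(220/227, 36/227)

k = 2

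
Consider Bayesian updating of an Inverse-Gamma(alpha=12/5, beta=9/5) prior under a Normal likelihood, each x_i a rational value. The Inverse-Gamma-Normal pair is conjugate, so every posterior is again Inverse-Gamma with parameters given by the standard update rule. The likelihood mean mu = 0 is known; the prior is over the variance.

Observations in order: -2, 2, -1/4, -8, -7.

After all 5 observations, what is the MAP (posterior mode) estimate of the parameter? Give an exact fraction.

9973/944

obs 1: x=-2 → posterior Inverse-Gamma(29/10, 19/5)
obs 2: x=2 → posterior Inverse-Gamma(17/5, 29/5)
obs 3: x=-1/4 → posterior Inverse-Gamma(39/10, 933/160)
obs 4: x=-8 → posterior Inverse-Gamma(22/5, 6053/160)
obs 5: x=-7 → posterior Inverse-Gamma(49/10, 9973/160)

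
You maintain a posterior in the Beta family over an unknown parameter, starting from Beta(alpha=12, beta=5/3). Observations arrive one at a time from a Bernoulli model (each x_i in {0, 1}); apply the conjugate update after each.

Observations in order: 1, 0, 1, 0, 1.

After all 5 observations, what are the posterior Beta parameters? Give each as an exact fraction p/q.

obs 1: x=1 → posterior Beta(13, 5/3)
obs 2: x=0 → posterior Beta(13, 8/3)
obs 3: x=1 → posterior Beta(14, 8/3)
obs 4: x=0 → posterior Beta(14, 11/3)
obs 5: x=1 → posterior Beta(15, 11/3)

alpha=15, beta=11/3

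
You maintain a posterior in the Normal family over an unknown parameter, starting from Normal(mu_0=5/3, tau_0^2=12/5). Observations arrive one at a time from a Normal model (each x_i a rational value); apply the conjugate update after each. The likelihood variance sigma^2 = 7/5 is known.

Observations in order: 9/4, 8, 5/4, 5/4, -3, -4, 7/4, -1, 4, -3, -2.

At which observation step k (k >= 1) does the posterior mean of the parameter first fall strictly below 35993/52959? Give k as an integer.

obs 1: x=9/4 → posterior Normal(116/57, 84/95)
obs 2: x=8 → posterior Normal(404/93, 84/155)
obs 3: x=5/4 → posterior Normal(449/129, 84/215)
obs 4: x=5/4 → posterior Normal(494/165, 84/275)
obs 5: x=-3 → posterior Normal(386/201, 84/335)
obs 6: x=-4 → posterior Normal(242/237, 84/395)
obs 7: x=7/4 → posterior Normal(305/273, 12/65)
obs 8: x=-1 → posterior Normal(269/309, 84/515)
obs 9: x=4 → posterior Normal(413/345, 84/575)
obs 10: x=-3 → posterior Normal(305/381, 84/635)
obs 11: x=-2 → posterior Normal(233/417, 84/695)

k = 11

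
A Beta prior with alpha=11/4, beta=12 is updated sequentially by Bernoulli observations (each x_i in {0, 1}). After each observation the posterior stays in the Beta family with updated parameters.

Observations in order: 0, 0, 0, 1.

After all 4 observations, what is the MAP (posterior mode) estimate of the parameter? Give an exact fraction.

obs 1: x=0 → posterior Beta(11/4, 13)
obs 2: x=0 → posterior Beta(11/4, 14)
obs 3: x=0 → posterior Beta(11/4, 15)
obs 4: x=1 → posterior Beta(15/4, 15)

11/67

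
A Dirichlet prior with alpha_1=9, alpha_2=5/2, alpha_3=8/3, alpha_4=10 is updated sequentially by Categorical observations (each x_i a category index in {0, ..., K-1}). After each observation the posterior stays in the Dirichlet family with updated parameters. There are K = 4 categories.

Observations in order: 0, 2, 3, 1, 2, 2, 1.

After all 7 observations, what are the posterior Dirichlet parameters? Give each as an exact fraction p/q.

alpha_1=10, alpha_2=9/2, alpha_3=17/3, alpha_4=11

obs 1: x=0 → posterior Dirichlet(10, 5/2, 8/3, 10)
obs 2: x=2 → posterior Dirichlet(10, 5/2, 11/3, 10)
obs 3: x=3 → posterior Dirichlet(10, 5/2, 11/3, 11)
obs 4: x=1 → posterior Dirichlet(10, 7/2, 11/3, 11)
obs 5: x=2 → posterior Dirichlet(10, 7/2, 14/3, 11)
obs 6: x=2 → posterior Dirichlet(10, 7/2, 17/3, 11)
obs 7: x=1 → posterior Dirichlet(10, 9/2, 17/3, 11)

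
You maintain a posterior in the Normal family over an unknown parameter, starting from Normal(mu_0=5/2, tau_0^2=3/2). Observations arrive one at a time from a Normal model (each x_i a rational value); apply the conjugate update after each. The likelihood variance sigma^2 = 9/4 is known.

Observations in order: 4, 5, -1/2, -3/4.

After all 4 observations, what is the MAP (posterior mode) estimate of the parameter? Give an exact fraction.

23/11

obs 1: x=4 → posterior Normal(31/10, 9/10)
obs 2: x=5 → posterior Normal(51/14, 9/14)
obs 3: x=-1/2 → posterior Normal(49/18, 1/2)
obs 4: x=-3/4 → posterior Normal(23/11, 9/22)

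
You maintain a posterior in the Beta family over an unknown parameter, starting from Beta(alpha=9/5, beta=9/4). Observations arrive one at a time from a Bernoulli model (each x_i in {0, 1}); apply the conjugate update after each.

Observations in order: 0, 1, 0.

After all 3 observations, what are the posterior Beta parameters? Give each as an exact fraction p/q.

obs 1: x=0 → posterior Beta(9/5, 13/4)
obs 2: x=1 → posterior Beta(14/5, 13/4)
obs 3: x=0 → posterior Beta(14/5, 17/4)

alpha=14/5, beta=17/4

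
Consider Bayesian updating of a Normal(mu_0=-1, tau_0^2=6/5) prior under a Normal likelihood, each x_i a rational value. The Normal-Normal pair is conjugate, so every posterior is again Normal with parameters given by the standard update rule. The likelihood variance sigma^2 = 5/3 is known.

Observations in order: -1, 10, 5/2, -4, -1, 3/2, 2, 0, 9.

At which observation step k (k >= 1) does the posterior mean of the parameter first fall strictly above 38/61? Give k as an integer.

obs 1: x=-1 → posterior Normal(-1, 30/43)
obs 2: x=10 → posterior Normal(137/61, 30/61)
obs 3: x=5/2 → posterior Normal(182/79, 30/79)
obs 4: x=-4 → posterior Normal(110/97, 30/97)
obs 5: x=-1 → posterior Normal(4/5, 6/23)
obs 6: x=3/2 → posterior Normal(17/19, 30/133)
obs 7: x=2 → posterior Normal(155/151, 30/151)
obs 8: x=0 → posterior Normal(155/169, 30/169)
obs 9: x=9 → posterior Normal(317/187, 30/187)

k = 2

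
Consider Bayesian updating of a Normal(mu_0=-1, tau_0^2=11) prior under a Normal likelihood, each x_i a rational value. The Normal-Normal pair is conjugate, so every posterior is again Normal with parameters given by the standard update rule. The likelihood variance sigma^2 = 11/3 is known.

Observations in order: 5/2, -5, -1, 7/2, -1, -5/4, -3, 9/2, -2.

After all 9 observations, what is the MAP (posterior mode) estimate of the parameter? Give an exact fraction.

-37/112

obs 1: x=5/2 → posterior Normal(13/8, 11/4)
obs 2: x=-5 → posterior Normal(-17/14, 11/7)
obs 3: x=-1 → posterior Normal(-23/20, 11/10)
obs 4: x=7/2 → posterior Normal(-1/13, 11/13)
obs 5: x=-1 → posterior Normal(-1/4, 11/16)
obs 6: x=-5/4 → posterior Normal(-31/76, 11/19)
obs 7: x=-3 → posterior Normal(-67/88, 1/2)
obs 8: x=9/2 → posterior Normal(-13/100, 11/25)
obs 9: x=-2 → posterior Normal(-37/112, 11/28)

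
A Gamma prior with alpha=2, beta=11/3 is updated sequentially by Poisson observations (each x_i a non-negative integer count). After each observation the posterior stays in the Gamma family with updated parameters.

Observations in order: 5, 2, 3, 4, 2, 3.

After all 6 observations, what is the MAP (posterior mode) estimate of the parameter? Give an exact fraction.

60/29

obs 1: x=5 → posterior Gamma(7, 14/3)
obs 2: x=2 → posterior Gamma(9, 17/3)
obs 3: x=3 → posterior Gamma(12, 20/3)
obs 4: x=4 → posterior Gamma(16, 23/3)
obs 5: x=2 → posterior Gamma(18, 26/3)
obs 6: x=3 → posterior Gamma(21, 29/3)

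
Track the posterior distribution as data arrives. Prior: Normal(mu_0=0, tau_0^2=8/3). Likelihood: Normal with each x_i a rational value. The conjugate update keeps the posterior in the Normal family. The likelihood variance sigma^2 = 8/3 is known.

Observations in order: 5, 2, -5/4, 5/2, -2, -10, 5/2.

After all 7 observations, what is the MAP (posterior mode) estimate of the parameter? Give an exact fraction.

-5/32

obs 1: x=5 → posterior Normal(5/2, 4/3)
obs 2: x=2 → posterior Normal(7/3, 8/9)
obs 3: x=-5/4 → posterior Normal(23/16, 2/3)
obs 4: x=5/2 → posterior Normal(33/20, 8/15)
obs 5: x=-2 → posterior Normal(25/24, 4/9)
obs 6: x=-10 → posterior Normal(-15/28, 8/21)
obs 7: x=5/2 → posterior Normal(-5/32, 1/3)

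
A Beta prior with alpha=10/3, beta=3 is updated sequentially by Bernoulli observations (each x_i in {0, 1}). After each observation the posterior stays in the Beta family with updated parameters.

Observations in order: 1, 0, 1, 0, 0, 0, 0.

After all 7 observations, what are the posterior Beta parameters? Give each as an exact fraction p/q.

obs 1: x=1 → posterior Beta(13/3, 3)
obs 2: x=0 → posterior Beta(13/3, 4)
obs 3: x=1 → posterior Beta(16/3, 4)
obs 4: x=0 → posterior Beta(16/3, 5)
obs 5: x=0 → posterior Beta(16/3, 6)
obs 6: x=0 → posterior Beta(16/3, 7)
obs 7: x=0 → posterior Beta(16/3, 8)

alpha=16/3, beta=8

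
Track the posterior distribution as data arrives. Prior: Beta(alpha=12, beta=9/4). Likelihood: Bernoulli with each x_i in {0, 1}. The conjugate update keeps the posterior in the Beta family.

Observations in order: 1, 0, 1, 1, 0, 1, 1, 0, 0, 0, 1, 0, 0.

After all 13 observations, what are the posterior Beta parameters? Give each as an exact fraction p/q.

obs 1: x=1 → posterior Beta(13, 9/4)
obs 2: x=0 → posterior Beta(13, 13/4)
obs 3: x=1 → posterior Beta(14, 13/4)
obs 4: x=1 → posterior Beta(15, 13/4)
obs 5: x=0 → posterior Beta(15, 17/4)
obs 6: x=1 → posterior Beta(16, 17/4)
obs 7: x=1 → posterior Beta(17, 17/4)
obs 8: x=0 → posterior Beta(17, 21/4)
obs 9: x=0 → posterior Beta(17, 25/4)
obs 10: x=0 → posterior Beta(17, 29/4)
obs 11: x=1 → posterior Beta(18, 29/4)
obs 12: x=0 → posterior Beta(18, 33/4)
obs 13: x=0 → posterior Beta(18, 37/4)

alpha=18, beta=37/4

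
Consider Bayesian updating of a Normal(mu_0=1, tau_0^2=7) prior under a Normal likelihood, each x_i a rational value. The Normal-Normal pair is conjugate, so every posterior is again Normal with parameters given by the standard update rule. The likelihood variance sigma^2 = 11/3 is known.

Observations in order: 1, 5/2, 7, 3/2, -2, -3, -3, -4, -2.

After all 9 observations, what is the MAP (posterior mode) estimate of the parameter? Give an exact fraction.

-31/200

obs 1: x=1 → posterior Normal(1, 77/32)
obs 2: x=5/2 → posterior Normal(169/106, 77/53)
obs 3: x=7 → posterior Normal(463/148, 77/74)
obs 4: x=3/2 → posterior Normal(263/95, 77/95)
obs 5: x=-2 → posterior Normal(221/116, 77/116)
obs 6: x=-3 → posterior Normal(158/137, 77/137)
obs 7: x=-3 → posterior Normal(95/158, 77/158)
obs 8: x=-4 → posterior Normal(11/179, 77/179)
obs 9: x=-2 → posterior Normal(-31/200, 77/200)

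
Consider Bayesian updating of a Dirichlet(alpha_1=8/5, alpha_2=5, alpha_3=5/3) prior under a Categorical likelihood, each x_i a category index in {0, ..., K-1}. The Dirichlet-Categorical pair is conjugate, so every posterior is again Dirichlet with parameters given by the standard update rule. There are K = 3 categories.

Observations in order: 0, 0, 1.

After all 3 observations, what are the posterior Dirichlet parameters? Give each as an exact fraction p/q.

obs 1: x=0 → posterior Dirichlet(13/5, 5, 5/3)
obs 2: x=0 → posterior Dirichlet(18/5, 5, 5/3)
obs 3: x=1 → posterior Dirichlet(18/5, 6, 5/3)

alpha_1=18/5, alpha_2=6, alpha_3=5/3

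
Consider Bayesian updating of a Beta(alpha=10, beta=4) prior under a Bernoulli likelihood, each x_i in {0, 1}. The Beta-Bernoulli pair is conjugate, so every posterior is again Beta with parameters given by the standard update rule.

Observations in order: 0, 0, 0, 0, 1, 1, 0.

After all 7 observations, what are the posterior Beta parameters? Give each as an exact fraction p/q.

alpha=12, beta=9

obs 1: x=0 → posterior Beta(10, 5)
obs 2: x=0 → posterior Beta(10, 6)
obs 3: x=0 → posterior Beta(10, 7)
obs 4: x=0 → posterior Beta(10, 8)
obs 5: x=1 → posterior Beta(11, 8)
obs 6: x=1 → posterior Beta(12, 8)
obs 7: x=0 → posterior Beta(12, 9)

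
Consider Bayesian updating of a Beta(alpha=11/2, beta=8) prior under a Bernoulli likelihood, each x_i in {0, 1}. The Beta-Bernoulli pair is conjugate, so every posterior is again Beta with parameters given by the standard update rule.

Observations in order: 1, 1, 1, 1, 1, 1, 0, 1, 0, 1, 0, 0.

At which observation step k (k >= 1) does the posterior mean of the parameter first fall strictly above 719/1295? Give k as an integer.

obs 1: x=1 → posterior Beta(13/2, 8)
obs 2: x=1 → posterior Beta(15/2, 8)
obs 3: x=1 → posterior Beta(17/2, 8)
obs 4: x=1 → posterior Beta(19/2, 8)
obs 5: x=1 → posterior Beta(21/2, 8)
obs 6: x=1 → posterior Beta(23/2, 8)
obs 7: x=0 → posterior Beta(23/2, 9)
obs 8: x=1 → posterior Beta(25/2, 9)
obs 9: x=0 → posterior Beta(25/2, 10)
obs 10: x=1 → posterior Beta(27/2, 10)
obs 11: x=0 → posterior Beta(27/2, 11)
obs 12: x=0 → posterior Beta(27/2, 12)

k = 5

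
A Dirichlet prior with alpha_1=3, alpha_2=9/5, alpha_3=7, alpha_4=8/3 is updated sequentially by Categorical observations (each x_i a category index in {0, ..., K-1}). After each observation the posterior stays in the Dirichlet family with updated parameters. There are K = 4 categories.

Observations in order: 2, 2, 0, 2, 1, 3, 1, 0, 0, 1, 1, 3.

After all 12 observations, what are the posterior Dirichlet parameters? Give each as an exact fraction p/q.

alpha_1=6, alpha_2=29/5, alpha_3=10, alpha_4=14/3

obs 1: x=2 → posterior Dirichlet(3, 9/5, 8, 8/3)
obs 2: x=2 → posterior Dirichlet(3, 9/5, 9, 8/3)
obs 3: x=0 → posterior Dirichlet(4, 9/5, 9, 8/3)
obs 4: x=2 → posterior Dirichlet(4, 9/5, 10, 8/3)
obs 5: x=1 → posterior Dirichlet(4, 14/5, 10, 8/3)
obs 6: x=3 → posterior Dirichlet(4, 14/5, 10, 11/3)
obs 7: x=1 → posterior Dirichlet(4, 19/5, 10, 11/3)
obs 8: x=0 → posterior Dirichlet(5, 19/5, 10, 11/3)
obs 9: x=0 → posterior Dirichlet(6, 19/5, 10, 11/3)
obs 10: x=1 → posterior Dirichlet(6, 24/5, 10, 11/3)
obs 11: x=1 → posterior Dirichlet(6, 29/5, 10, 11/3)
obs 12: x=3 → posterior Dirichlet(6, 29/5, 10, 14/3)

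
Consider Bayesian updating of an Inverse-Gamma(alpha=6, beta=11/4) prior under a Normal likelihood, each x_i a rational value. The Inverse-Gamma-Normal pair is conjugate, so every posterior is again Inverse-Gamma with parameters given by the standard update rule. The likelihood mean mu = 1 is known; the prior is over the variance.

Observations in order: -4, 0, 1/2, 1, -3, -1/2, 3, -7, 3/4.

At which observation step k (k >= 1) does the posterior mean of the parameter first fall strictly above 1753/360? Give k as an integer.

obs 1: x=-4 → posterior Inverse-Gamma(13/2, 61/4)
obs 2: x=0 → posterior Inverse-Gamma(7, 63/4)
obs 3: x=1/2 → posterior Inverse-Gamma(15/2, 127/8)
obs 4: x=1 → posterior Inverse-Gamma(8, 127/8)
obs 5: x=-3 → posterior Inverse-Gamma(17/2, 191/8)
obs 6: x=-1/2 → posterior Inverse-Gamma(9, 25)
obs 7: x=3 → posterior Inverse-Gamma(19/2, 27)
obs 8: x=-7 → posterior Inverse-Gamma(10, 59)
obs 9: x=3/4 → posterior Inverse-Gamma(21/2, 1889/32)

k = 8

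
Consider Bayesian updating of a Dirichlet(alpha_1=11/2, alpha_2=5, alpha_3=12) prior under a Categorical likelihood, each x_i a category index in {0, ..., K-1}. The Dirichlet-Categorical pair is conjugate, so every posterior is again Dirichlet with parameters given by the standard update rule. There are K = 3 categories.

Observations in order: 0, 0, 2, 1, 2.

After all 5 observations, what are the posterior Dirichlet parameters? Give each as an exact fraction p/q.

obs 1: x=0 → posterior Dirichlet(13/2, 5, 12)
obs 2: x=0 → posterior Dirichlet(15/2, 5, 12)
obs 3: x=2 → posterior Dirichlet(15/2, 5, 13)
obs 4: x=1 → posterior Dirichlet(15/2, 6, 13)
obs 5: x=2 → posterior Dirichlet(15/2, 6, 14)

alpha_1=15/2, alpha_2=6, alpha_3=14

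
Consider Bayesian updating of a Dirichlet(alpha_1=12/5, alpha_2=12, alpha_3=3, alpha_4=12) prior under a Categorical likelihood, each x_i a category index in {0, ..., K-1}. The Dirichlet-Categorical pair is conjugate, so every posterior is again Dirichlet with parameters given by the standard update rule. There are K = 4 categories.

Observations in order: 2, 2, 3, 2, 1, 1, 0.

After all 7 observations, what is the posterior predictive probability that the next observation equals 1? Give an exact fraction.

obs 1: x=2 → posterior Dirichlet(12/5, 12, 4, 12)
obs 2: x=2 → posterior Dirichlet(12/5, 12, 5, 12)
obs 3: x=3 → posterior Dirichlet(12/5, 12, 5, 13)
obs 4: x=2 → posterior Dirichlet(12/5, 12, 6, 13)
obs 5: x=1 → posterior Dirichlet(12/5, 13, 6, 13)
obs 6: x=1 → posterior Dirichlet(12/5, 14, 6, 13)
obs 7: x=0 → posterior Dirichlet(17/5, 14, 6, 13)

5/13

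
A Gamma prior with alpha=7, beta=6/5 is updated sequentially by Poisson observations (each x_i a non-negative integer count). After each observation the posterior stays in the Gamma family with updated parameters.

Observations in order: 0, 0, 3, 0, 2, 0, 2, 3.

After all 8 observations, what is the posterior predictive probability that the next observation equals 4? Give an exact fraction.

obs 1: x=0 → posterior Gamma(7, 11/5)
obs 2: x=0 → posterior Gamma(7, 16/5)
obs 3: x=3 → posterior Gamma(10, 21/5)
obs 4: x=0 → posterior Gamma(10, 26/5)
obs 5: x=2 → posterior Gamma(12, 31/5)
obs 6: x=0 → posterior Gamma(12, 36/5)
obs 7: x=2 → posterior Gamma(14, 41/5)
obs 8: x=3 → posterior Gamma(17, 46/5)

1097707827876903489370503987200000/14171098670753043575626125424226001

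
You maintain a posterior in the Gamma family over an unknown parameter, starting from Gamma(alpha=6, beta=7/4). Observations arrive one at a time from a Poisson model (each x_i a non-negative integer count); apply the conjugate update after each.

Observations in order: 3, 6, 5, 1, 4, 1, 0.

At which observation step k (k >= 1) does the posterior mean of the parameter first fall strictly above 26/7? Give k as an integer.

k = 2

obs 1: x=3 → posterior Gamma(9, 11/4)
obs 2: x=6 → posterior Gamma(15, 15/4)
obs 3: x=5 → posterior Gamma(20, 19/4)
obs 4: x=1 → posterior Gamma(21, 23/4)
obs 5: x=4 → posterior Gamma(25, 27/4)
obs 6: x=1 → posterior Gamma(26, 31/4)
obs 7: x=0 → posterior Gamma(26, 35/4)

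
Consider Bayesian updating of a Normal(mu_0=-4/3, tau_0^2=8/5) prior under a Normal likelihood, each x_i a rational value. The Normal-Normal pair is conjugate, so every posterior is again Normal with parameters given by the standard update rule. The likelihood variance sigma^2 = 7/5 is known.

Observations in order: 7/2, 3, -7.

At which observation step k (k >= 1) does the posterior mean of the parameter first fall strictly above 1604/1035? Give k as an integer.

obs 1: x=7/2 → posterior Normal(56/45, 56/75)
obs 2: x=3 → posterior Normal(128/69, 56/115)
obs 3: x=-7 → posterior Normal(-40/93, 56/155)

k = 2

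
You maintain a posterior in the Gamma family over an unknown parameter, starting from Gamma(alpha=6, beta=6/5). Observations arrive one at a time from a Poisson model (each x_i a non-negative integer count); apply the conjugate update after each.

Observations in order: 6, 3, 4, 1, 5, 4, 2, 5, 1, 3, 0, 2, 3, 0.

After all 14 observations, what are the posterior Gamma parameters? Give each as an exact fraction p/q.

alpha=45, beta=76/5

obs 1: x=6 → posterior Gamma(12, 11/5)
obs 2: x=3 → posterior Gamma(15, 16/5)
obs 3: x=4 → posterior Gamma(19, 21/5)
obs 4: x=1 → posterior Gamma(20, 26/5)
obs 5: x=5 → posterior Gamma(25, 31/5)
obs 6: x=4 → posterior Gamma(29, 36/5)
obs 7: x=2 → posterior Gamma(31, 41/5)
obs 8: x=5 → posterior Gamma(36, 46/5)
obs 9: x=1 → posterior Gamma(37, 51/5)
obs 10: x=3 → posterior Gamma(40, 56/5)
obs 11: x=0 → posterior Gamma(40, 61/5)
obs 12: x=2 → posterior Gamma(42, 66/5)
obs 13: x=3 → posterior Gamma(45, 71/5)
obs 14: x=0 → posterior Gamma(45, 76/5)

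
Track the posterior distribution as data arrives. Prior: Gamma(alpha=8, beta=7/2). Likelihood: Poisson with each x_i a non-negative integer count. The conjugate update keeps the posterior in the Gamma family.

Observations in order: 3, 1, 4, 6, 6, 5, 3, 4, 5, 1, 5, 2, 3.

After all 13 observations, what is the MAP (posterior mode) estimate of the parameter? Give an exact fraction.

10/3

obs 1: x=3 → posterior Gamma(11, 9/2)
obs 2: x=1 → posterior Gamma(12, 11/2)
obs 3: x=4 → posterior Gamma(16, 13/2)
obs 4: x=6 → posterior Gamma(22, 15/2)
obs 5: x=6 → posterior Gamma(28, 17/2)
obs 6: x=5 → posterior Gamma(33, 19/2)
obs 7: x=3 → posterior Gamma(36, 21/2)
obs 8: x=4 → posterior Gamma(40, 23/2)
obs 9: x=5 → posterior Gamma(45, 25/2)
obs 10: x=1 → posterior Gamma(46, 27/2)
obs 11: x=5 → posterior Gamma(51, 29/2)
obs 12: x=2 → posterior Gamma(53, 31/2)
obs 13: x=3 → posterior Gamma(56, 33/2)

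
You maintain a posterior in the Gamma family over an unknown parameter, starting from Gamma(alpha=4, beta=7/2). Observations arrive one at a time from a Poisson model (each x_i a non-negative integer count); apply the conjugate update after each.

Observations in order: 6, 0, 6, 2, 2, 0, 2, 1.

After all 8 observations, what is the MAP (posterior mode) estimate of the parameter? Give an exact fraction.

obs 1: x=6 → posterior Gamma(10, 9/2)
obs 2: x=0 → posterior Gamma(10, 11/2)
obs 3: x=6 → posterior Gamma(16, 13/2)
obs 4: x=2 → posterior Gamma(18, 15/2)
obs 5: x=2 → posterior Gamma(20, 17/2)
obs 6: x=0 → posterior Gamma(20, 19/2)
obs 7: x=2 → posterior Gamma(22, 21/2)
obs 8: x=1 → posterior Gamma(23, 23/2)

44/23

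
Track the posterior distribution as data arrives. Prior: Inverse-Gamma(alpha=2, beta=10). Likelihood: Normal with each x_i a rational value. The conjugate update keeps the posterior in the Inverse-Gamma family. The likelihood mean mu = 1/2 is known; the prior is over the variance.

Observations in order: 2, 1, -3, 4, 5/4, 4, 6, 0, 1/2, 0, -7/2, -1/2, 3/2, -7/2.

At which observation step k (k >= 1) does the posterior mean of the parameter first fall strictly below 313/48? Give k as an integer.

k = 2

obs 1: x=2 → posterior Inverse-Gamma(5/2, 89/8)
obs 2: x=1 → posterior Inverse-Gamma(3, 45/4)
obs 3: x=-3 → posterior Inverse-Gamma(7/2, 139/8)
obs 4: x=4 → posterior Inverse-Gamma(4, 47/2)
obs 5: x=5/4 → posterior Inverse-Gamma(9/2, 761/32)
obs 6: x=4 → posterior Inverse-Gamma(5, 957/32)
obs 7: x=6 → posterior Inverse-Gamma(11/2, 1441/32)
obs 8: x=0 → posterior Inverse-Gamma(6, 1445/32)
obs 9: x=1/2 → posterior Inverse-Gamma(13/2, 1445/32)
obs 10: x=0 → posterior Inverse-Gamma(7, 1449/32)
obs 11: x=-7/2 → posterior Inverse-Gamma(15/2, 1705/32)
obs 12: x=-1/2 → posterior Inverse-Gamma(8, 1721/32)
obs 13: x=3/2 → posterior Inverse-Gamma(17/2, 1737/32)
obs 14: x=-7/2 → posterior Inverse-Gamma(9, 1993/32)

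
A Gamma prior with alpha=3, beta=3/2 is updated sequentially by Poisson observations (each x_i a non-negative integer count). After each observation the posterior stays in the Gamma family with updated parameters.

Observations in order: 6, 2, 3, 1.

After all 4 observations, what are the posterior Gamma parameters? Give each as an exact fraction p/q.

alpha=15, beta=11/2

obs 1: x=6 → posterior Gamma(9, 5/2)
obs 2: x=2 → posterior Gamma(11, 7/2)
obs 3: x=3 → posterior Gamma(14, 9/2)
obs 4: x=1 → posterior Gamma(15, 11/2)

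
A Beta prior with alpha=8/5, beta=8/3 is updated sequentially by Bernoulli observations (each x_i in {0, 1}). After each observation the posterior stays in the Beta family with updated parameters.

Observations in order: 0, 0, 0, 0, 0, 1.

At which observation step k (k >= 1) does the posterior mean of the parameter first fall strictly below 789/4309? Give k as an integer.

obs 1: x=0 → posterior Beta(8/5, 11/3)
obs 2: x=0 → posterior Beta(8/5, 14/3)
obs 3: x=0 → posterior Beta(8/5, 17/3)
obs 4: x=0 → posterior Beta(8/5, 20/3)
obs 5: x=0 → posterior Beta(8/5, 23/3)
obs 6: x=1 → posterior Beta(13/5, 23/3)

k = 5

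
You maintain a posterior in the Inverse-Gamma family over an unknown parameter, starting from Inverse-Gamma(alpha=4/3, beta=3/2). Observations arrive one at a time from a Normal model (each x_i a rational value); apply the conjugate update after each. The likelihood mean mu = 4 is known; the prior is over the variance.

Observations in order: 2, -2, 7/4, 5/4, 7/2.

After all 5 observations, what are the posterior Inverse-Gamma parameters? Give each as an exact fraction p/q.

alpha=23/6, beta=447/16

obs 1: x=2 → posterior Inverse-Gamma(11/6, 7/2)
obs 2: x=-2 → posterior Inverse-Gamma(7/3, 43/2)
obs 3: x=7/4 → posterior Inverse-Gamma(17/6, 769/32)
obs 4: x=5/4 → posterior Inverse-Gamma(10/3, 445/16)
obs 5: x=7/2 → posterior Inverse-Gamma(23/6, 447/16)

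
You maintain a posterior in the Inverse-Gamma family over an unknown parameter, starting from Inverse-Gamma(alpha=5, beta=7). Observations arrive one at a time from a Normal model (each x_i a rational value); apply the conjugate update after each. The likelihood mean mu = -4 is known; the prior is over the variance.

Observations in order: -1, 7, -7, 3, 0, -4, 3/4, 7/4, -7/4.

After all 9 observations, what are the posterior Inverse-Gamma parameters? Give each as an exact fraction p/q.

alpha=19/2, beta=4459/32

obs 1: x=-1 → posterior Inverse-Gamma(11/2, 23/2)
obs 2: x=7 → posterior Inverse-Gamma(6, 72)
obs 3: x=-7 → posterior Inverse-Gamma(13/2, 153/2)
obs 4: x=3 → posterior Inverse-Gamma(7, 101)
obs 5: x=0 → posterior Inverse-Gamma(15/2, 109)
obs 6: x=-4 → posterior Inverse-Gamma(8, 109)
obs 7: x=3/4 → posterior Inverse-Gamma(17/2, 3849/32)
obs 8: x=7/4 → posterior Inverse-Gamma(9, 2189/16)
obs 9: x=-7/4 → posterior Inverse-Gamma(19/2, 4459/32)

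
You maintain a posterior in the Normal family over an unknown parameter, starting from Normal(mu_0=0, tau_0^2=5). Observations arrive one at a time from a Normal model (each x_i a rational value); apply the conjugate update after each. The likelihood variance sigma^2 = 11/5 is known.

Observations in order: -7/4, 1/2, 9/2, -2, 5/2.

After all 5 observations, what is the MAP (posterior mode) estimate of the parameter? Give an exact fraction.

obs 1: x=-7/4 → posterior Normal(-175/144, 55/36)
obs 2: x=1/2 → posterior Normal(-125/244, 55/61)
obs 3: x=9/2 → posterior Normal(325/344, 55/86)
obs 4: x=-2 → posterior Normal(125/444, 55/111)
obs 5: x=5/2 → posterior Normal(375/544, 55/136)

375/544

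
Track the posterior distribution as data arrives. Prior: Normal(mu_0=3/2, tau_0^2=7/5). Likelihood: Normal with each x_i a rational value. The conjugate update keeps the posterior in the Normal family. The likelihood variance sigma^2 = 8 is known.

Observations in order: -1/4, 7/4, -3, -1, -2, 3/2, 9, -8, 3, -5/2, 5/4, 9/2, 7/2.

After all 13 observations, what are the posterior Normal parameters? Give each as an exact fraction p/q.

obs 1: x=-1/4 → posterior Normal(233/188, 56/47)
obs 2: x=7/4 → posterior Normal(47/36, 28/27)
obs 3: x=-3 → posterior Normal(99/122, 56/61)
obs 4: x=-1 → posterior Normal(5/8, 14/17)
obs 5: x=-2 → posterior Normal(19/50, 56/75)
obs 6: x=3/2 → posterior Normal(39/82, 28/41)
obs 7: x=9 → posterior Normal(102/89, 56/89)
obs 8: x=-8 → posterior Normal(23/48, 7/12)
obs 9: x=3 → posterior Normal(67/103, 56/103)
obs 10: x=-5/2 → posterior Normal(9/20, 28/55)
obs 11: x=5/4 → posterior Normal(233/468, 56/117)
obs 12: x=9/2 → posterior Normal(359/496, 14/31)
obs 13: x=7/2 → posterior Normal(457/524, 56/131)

mu_0=457/524, tau_0^2=56/131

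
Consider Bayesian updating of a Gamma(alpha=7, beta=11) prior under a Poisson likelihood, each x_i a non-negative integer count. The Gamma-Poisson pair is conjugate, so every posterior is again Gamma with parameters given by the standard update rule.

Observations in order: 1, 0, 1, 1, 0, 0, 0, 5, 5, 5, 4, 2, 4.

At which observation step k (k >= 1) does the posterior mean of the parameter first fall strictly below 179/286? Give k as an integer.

obs 1: x=1 → posterior Gamma(8, 12)
obs 2: x=0 → posterior Gamma(8, 13)
obs 3: x=1 → posterior Gamma(9, 14)
obs 4: x=1 → posterior Gamma(10, 15)
obs 5: x=0 → posterior Gamma(10, 16)
obs 6: x=0 → posterior Gamma(10, 17)
obs 7: x=0 → posterior Gamma(10, 18)
obs 8: x=5 → posterior Gamma(15, 19)
obs 9: x=5 → posterior Gamma(20, 20)
obs 10: x=5 → posterior Gamma(25, 21)
obs 11: x=4 → posterior Gamma(29, 22)
obs 12: x=2 → posterior Gamma(31, 23)
obs 13: x=4 → posterior Gamma(35, 24)

k = 2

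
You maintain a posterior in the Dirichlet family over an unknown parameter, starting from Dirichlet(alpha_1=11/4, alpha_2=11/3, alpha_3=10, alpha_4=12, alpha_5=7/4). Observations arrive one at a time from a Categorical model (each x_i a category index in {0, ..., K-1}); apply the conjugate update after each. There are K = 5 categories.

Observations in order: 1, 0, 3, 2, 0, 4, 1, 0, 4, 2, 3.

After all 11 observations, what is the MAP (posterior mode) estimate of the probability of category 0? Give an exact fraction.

57/434

obs 1: x=1 → posterior Dirichlet(11/4, 14/3, 10, 12, 7/4)
obs 2: x=0 → posterior Dirichlet(15/4, 14/3, 10, 12, 7/4)
obs 3: x=3 → posterior Dirichlet(15/4, 14/3, 10, 13, 7/4)
obs 4: x=2 → posterior Dirichlet(15/4, 14/3, 11, 13, 7/4)
obs 5: x=0 → posterior Dirichlet(19/4, 14/3, 11, 13, 7/4)
obs 6: x=4 → posterior Dirichlet(19/4, 14/3, 11, 13, 11/4)
obs 7: x=1 → posterior Dirichlet(19/4, 17/3, 11, 13, 11/4)
obs 8: x=0 → posterior Dirichlet(23/4, 17/3, 11, 13, 11/4)
obs 9: x=4 → posterior Dirichlet(23/4, 17/3, 11, 13, 15/4)
obs 10: x=2 → posterior Dirichlet(23/4, 17/3, 12, 13, 15/4)
obs 11: x=3 → posterior Dirichlet(23/4, 17/3, 12, 14, 15/4)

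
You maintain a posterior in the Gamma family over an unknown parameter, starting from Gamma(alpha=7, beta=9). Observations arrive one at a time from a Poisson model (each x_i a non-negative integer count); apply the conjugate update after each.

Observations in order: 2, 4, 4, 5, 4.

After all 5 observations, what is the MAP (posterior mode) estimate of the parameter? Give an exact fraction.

25/14

obs 1: x=2 → posterior Gamma(9, 10)
obs 2: x=4 → posterior Gamma(13, 11)
obs 3: x=4 → posterior Gamma(17, 12)
obs 4: x=5 → posterior Gamma(22, 13)
obs 5: x=4 → posterior Gamma(26, 14)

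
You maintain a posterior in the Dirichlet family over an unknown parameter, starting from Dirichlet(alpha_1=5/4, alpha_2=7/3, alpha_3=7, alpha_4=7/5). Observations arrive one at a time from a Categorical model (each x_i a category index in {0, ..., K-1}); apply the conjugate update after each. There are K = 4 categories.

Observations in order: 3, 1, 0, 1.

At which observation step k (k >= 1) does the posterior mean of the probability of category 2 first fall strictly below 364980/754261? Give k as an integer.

k = 3

obs 1: x=3 → posterior Dirichlet(5/4, 7/3, 7, 12/5)
obs 2: x=1 → posterior Dirichlet(5/4, 10/3, 7, 12/5)
obs 3: x=0 → posterior Dirichlet(9/4, 10/3, 7, 12/5)
obs 4: x=1 → posterior Dirichlet(9/4, 13/3, 7, 12/5)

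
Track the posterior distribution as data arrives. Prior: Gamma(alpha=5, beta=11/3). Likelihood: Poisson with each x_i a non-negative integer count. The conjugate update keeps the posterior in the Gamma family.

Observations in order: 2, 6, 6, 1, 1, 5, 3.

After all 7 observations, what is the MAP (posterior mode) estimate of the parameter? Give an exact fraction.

obs 1: x=2 → posterior Gamma(7, 14/3)
obs 2: x=6 → posterior Gamma(13, 17/3)
obs 3: x=6 → posterior Gamma(19, 20/3)
obs 4: x=1 → posterior Gamma(20, 23/3)
obs 5: x=1 → posterior Gamma(21, 26/3)
obs 6: x=5 → posterior Gamma(26, 29/3)
obs 7: x=3 → posterior Gamma(29, 32/3)

21/8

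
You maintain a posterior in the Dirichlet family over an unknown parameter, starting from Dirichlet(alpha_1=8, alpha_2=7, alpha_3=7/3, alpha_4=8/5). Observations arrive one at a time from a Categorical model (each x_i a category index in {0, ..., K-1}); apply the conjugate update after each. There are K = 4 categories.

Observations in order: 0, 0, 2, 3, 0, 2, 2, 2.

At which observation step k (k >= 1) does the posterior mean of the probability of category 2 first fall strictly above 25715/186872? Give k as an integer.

k = 3

obs 1: x=0 → posterior Dirichlet(9, 7, 7/3, 8/5)
obs 2: x=0 → posterior Dirichlet(10, 7, 7/3, 8/5)
obs 3: x=2 → posterior Dirichlet(10, 7, 10/3, 8/5)
obs 4: x=3 → posterior Dirichlet(10, 7, 10/3, 13/5)
obs 5: x=0 → posterior Dirichlet(11, 7, 10/3, 13/5)
obs 6: x=2 → posterior Dirichlet(11, 7, 13/3, 13/5)
obs 7: x=2 → posterior Dirichlet(11, 7, 16/3, 13/5)
obs 8: x=2 → posterior Dirichlet(11, 7, 19/3, 13/5)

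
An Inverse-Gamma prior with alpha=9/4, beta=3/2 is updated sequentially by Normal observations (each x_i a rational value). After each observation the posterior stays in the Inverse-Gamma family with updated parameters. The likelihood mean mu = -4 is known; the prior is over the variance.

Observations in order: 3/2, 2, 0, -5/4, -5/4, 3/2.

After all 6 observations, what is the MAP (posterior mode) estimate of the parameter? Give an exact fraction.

obs 1: x=3/2 → posterior Inverse-Gamma(11/4, 133/8)
obs 2: x=2 → posterior Inverse-Gamma(13/4, 277/8)
obs 3: x=0 → posterior Inverse-Gamma(15/4, 341/8)
obs 4: x=-5/4 → posterior Inverse-Gamma(17/4, 1485/32)
obs 5: x=-5/4 → posterior Inverse-Gamma(19/4, 803/16)
obs 6: x=3/2 → posterior Inverse-Gamma(21/4, 1045/16)

209/20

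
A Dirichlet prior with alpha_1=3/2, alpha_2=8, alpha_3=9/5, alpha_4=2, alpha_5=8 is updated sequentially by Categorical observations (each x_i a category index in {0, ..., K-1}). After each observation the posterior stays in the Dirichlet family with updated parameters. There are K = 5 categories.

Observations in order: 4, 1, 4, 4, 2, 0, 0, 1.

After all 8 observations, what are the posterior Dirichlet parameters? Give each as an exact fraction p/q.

alpha_1=7/2, alpha_2=10, alpha_3=14/5, alpha_4=2, alpha_5=11

obs 1: x=4 → posterior Dirichlet(3/2, 8, 9/5, 2, 9)
obs 2: x=1 → posterior Dirichlet(3/2, 9, 9/5, 2, 9)
obs 3: x=4 → posterior Dirichlet(3/2, 9, 9/5, 2, 10)
obs 4: x=4 → posterior Dirichlet(3/2, 9, 9/5, 2, 11)
obs 5: x=2 → posterior Dirichlet(3/2, 9, 14/5, 2, 11)
obs 6: x=0 → posterior Dirichlet(5/2, 9, 14/5, 2, 11)
obs 7: x=0 → posterior Dirichlet(7/2, 9, 14/5, 2, 11)
obs 8: x=1 → posterior Dirichlet(7/2, 10, 14/5, 2, 11)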